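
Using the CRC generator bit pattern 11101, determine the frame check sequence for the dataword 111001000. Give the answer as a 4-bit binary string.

0011

Append 4 zeros: 1110010000000. Divide by 11101 (XOR where the leading bit is 1):
  pos 0: 11100 XOR 11101 = 00001
  pos 4: 11000 XOR 11101 = 00101
  pos 6: 10100 XOR 11101 = 01001
  pos 7: 10010 XOR 11101 = 01111
  pos 8: 11110 XOR 11101 = 00011
Remainder (last 4 bits) = 0011. This is the CRC / FCS.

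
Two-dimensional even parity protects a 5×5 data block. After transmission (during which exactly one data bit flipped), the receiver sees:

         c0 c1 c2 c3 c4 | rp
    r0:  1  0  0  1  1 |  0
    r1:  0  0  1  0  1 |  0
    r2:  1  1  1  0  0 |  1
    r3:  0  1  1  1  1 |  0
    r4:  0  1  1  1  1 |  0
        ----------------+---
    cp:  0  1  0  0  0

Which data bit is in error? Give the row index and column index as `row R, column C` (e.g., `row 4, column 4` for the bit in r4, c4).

Recompute each row's even parity and compare to rp:
  r0: data parity 1, sent rp 0 → mismatch
  r1: data parity 0, sent rp 0 → ok
  r2: data parity 1, sent rp 1 → ok
  r3: data parity 0, sent rp 0 → ok
  r4: data parity 0, sent rp 0 → ok
Recompute each column's even parity and compare to cp:
  c0: data parity 0, sent cp 0 → ok
  c1: data parity 1, sent cp 1 → ok
  c2: data parity 0, sent cp 0 → ok
  c3: data parity 1, sent cp 0 → mismatch
  c4: data parity 0, sent cp 0 → ok
Exactly one row (r0) and one column (c3) fail → the flipped bit is at their intersection.

row 0, column 3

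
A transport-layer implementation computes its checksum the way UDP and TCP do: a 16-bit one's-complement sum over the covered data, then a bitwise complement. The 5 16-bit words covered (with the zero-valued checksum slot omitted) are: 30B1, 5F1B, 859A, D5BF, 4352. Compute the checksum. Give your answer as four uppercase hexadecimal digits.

One's-complement addition (fold any carry out of bit 15 back into bit 0):
  0x30B1 + 0x5F1B = 0x08FCC
  0x8FCC + 0x859A = 0x11566 → wrap carry → 0x1567
  0x1567 + 0xD5BF = 0x0EB26
  0xEB26 + 0x4352 = 0x12E78 → wrap carry → 0x2E79
One's-complement sum = 0x2E79.
Checksum = ~0x2E79 & 0xFFFF = 0xD186.

D186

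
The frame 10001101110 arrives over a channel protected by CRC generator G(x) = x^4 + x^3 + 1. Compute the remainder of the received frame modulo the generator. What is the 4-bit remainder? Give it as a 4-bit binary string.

Modulo-2 division of 10001101110 by 11001:
  pos 0: 10001 XOR 11001 = 01000
  pos 1: 10001 XOR 11001 = 01000
  pos 2: 10000 XOR 11001 = 01001
  pos 3: 10011 XOR 11001 = 01010
  pos 4: 10101 XOR 11001 = 01100
  pos 5: 11001 XOR 11001 = 00000
Remainder = 0000 (zero — the frame passes the CRC check).

0000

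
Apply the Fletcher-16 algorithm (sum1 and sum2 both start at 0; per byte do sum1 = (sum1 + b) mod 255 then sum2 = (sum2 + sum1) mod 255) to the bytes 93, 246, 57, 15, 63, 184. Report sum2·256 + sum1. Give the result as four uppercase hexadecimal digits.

Running sums (mod 255):
  after byte 0 (93): sum1=93, sum2=93
  after byte 1 (246): sum1=84, sum2=177
  after byte 2 (57): sum1=141, sum2=63
  after byte 3 (15): sum1=156, sum2=219
  after byte 4 (63): sum1=219, sum2=183
  after byte 5 (184): sum1=148, sum2=76
Checksum = sum2·256 + sum1 = 76·256 + 148 = 19604 = 0x4C94.

4C94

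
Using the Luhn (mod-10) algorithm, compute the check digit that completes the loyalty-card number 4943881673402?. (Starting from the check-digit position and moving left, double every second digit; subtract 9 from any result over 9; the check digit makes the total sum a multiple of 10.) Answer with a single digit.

Partial digits right→left: 2 0 4 3 7 6 1 8 8 3 4 9 4
Double every second digit counting from the check-digit position (so the 1st, 3rd, 5th, ... of the partial from the right).
  doubled (with −9 where >9): 4 8 5 2 7 8 8 → sum 42
  kept as-is: 0 3 6 8 3 9 → sum 29
Total = 42 + 29 = 71.
Check digit = (10 − (71 mod 10)) mod 10 = 9.

9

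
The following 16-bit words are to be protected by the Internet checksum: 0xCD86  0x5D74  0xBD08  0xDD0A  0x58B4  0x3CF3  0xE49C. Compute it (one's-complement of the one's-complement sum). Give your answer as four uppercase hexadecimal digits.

C0AC

One's-complement addition (fold any carry out of bit 15 back into bit 0):
  0xCD86 + 0x5D74 = 0x12AFA → wrap carry → 0x2AFB
  0x2AFB + 0xBD08 = 0x0E803
  0xE803 + 0xDD0A = 0x1C50D → wrap carry → 0xC50E
  0xC50E + 0x58B4 = 0x11DC2 → wrap carry → 0x1DC3
  0x1DC3 + 0x3CF3 = 0x05AB6
  0x5AB6 + 0xE49C = 0x13F52 → wrap carry → 0x3F53
One's-complement sum = 0x3F53.
Checksum = ~0x3F53 & 0xFFFF = 0xC0AC.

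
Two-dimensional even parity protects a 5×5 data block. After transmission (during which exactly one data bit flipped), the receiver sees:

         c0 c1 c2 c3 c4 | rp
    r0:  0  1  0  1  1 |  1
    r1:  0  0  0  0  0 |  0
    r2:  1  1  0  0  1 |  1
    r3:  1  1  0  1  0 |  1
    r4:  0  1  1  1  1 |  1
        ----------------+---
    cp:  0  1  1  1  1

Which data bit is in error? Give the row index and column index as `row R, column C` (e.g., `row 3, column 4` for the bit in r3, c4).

row 4, column 1

Recompute each row's even parity and compare to rp:
  r0: data parity 1, sent rp 1 → ok
  r1: data parity 0, sent rp 0 → ok
  r2: data parity 1, sent rp 1 → ok
  r3: data parity 1, sent rp 1 → ok
  r4: data parity 0, sent rp 1 → mismatch
Recompute each column's even parity and compare to cp:
  c0: data parity 0, sent cp 0 → ok
  c1: data parity 0, sent cp 1 → mismatch
  c2: data parity 1, sent cp 1 → ok
  c3: data parity 1, sent cp 1 → ok
  c4: data parity 1, sent cp 1 → ok
Exactly one row (r4) and one column (c1) fail → the flipped bit is at their intersection.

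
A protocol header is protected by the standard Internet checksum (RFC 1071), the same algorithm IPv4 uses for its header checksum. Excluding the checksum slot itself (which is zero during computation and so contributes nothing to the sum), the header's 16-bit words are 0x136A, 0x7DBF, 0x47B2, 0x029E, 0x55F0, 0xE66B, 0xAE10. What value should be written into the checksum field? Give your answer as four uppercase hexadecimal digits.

3A19

One's-complement addition (fold any carry out of bit 15 back into bit 0):
  0x136A + 0x7DBF = 0x09129
  0x9129 + 0x47B2 = 0x0D8DB
  0xD8DB + 0x029E = 0x0DB79
  0xDB79 + 0x55F0 = 0x13169 → wrap carry → 0x316A
  0x316A + 0xE66B = 0x117D5 → wrap carry → 0x17D6
  0x17D6 + 0xAE10 = 0x0C5E6
One's-complement sum = 0xC5E6.
Checksum = ~0xC5E6 & 0xFFFF = 0x3A19.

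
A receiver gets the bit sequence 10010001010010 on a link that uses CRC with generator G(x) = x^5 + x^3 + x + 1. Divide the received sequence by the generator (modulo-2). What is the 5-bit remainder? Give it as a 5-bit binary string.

Modulo-2 division of 10010001010010 by 101011:
  pos 0: 100100 XOR 101011 = 001111
  pos 2: 111101 XOR 101011 = 010110
  pos 3: 101100 XOR 101011 = 000111
  pos 6: 111100 XOR 101011 = 010111
  pos 7: 101111 XOR 101011 = 000100
Remainder = 01000 (nonzero — an error is detected).

01000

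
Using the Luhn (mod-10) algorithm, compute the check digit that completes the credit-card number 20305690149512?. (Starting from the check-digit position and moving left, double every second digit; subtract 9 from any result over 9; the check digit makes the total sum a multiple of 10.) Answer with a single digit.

4

Partial digits right→left: 2 1 5 9 4 1 0 9 6 5 0 3 0 2
Double every second digit counting from the check-digit position (so the 1st, 3rd, 5th, ... of the partial from the right).
  doubled (with −9 where >9): 4 1 8 0 3 0 0 → sum 16
  kept as-is: 1 9 1 9 5 3 2 → sum 30
Total = 16 + 30 = 46.
Check digit = (10 − (46 mod 10)) mod 10 = 4.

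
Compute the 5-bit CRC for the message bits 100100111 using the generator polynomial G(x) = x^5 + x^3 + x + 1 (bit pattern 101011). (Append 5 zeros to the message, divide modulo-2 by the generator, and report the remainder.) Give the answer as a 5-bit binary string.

10110

Append 5 zeros: 10010011100000. Divide by 101011 (XOR where the leading bit is 1):
  pos 0: 100100 XOR 101011 = 001111
  pos 2: 111111 XOR 101011 = 010100
  pos 3: 101001 XOR 101011 = 000010
  pos 7: 100000 XOR 101011 = 001011
Remainder (last 5 bits) = 10110. This is the CRC / FCS.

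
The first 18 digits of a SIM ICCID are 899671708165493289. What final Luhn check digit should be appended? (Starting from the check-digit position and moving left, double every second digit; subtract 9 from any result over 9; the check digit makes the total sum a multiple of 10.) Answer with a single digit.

Partial digits right→left: 9 8 2 3 9 4 5 6 1 8 0 7 1 7 6 9 9 8
Double every second digit counting from the check-digit position (so the 1st, 3rd, 5th, ... of the partial from the right).
  doubled (with −9 where >9): 9 4 9 1 2 0 2 3 9 → sum 39
  kept as-is: 8 3 4 6 8 7 7 9 8 → sum 60
Total = 39 + 60 = 99.
Check digit = (10 − (99 mod 10)) mod 10 = 1.

1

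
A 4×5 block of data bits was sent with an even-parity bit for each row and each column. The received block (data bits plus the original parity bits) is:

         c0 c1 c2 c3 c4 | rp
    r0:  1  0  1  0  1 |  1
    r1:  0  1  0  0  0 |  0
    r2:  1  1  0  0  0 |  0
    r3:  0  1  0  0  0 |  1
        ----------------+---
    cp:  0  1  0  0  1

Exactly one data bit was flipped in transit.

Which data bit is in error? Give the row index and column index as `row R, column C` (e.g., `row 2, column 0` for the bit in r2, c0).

Recompute each row's even parity and compare to rp:
  r0: data parity 1, sent rp 1 → ok
  r1: data parity 1, sent rp 0 → mismatch
  r2: data parity 0, sent rp 0 → ok
  r3: data parity 1, sent rp 1 → ok
Recompute each column's even parity and compare to cp:
  c0: data parity 0, sent cp 0 → ok
  c1: data parity 1, sent cp 1 → ok
  c2: data parity 1, sent cp 0 → mismatch
  c3: data parity 0, sent cp 0 → ok
  c4: data parity 1, sent cp 1 → ok
Exactly one row (r1) and one column (c2) fail → the flipped bit is at their intersection.

row 1, column 2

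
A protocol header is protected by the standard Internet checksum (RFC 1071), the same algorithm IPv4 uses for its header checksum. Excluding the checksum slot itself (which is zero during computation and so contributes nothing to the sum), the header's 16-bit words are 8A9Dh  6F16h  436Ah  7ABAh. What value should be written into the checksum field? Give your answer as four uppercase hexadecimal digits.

One's-complement addition (fold any carry out of bit 15 back into bit 0):
  0x8A9D + 0x6F16 = 0x0F9B3
  0xF9B3 + 0x436A = 0x13D1D → wrap carry → 0x3D1E
  0x3D1E + 0x7ABA = 0x0B7D8
One's-complement sum = 0xB7D8.
Checksum = ~0xB7D8 & 0xFFFF = 0x4827.

4827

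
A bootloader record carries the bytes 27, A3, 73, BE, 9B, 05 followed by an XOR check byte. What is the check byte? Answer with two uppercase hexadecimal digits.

D7

XOR the bytes together:
  start with 0x27
  0x27 ⊕ 0xA3 = 0x84
  0x84 ⊕ 0x73 = 0xF7
  0xF7 ⊕ 0xBE = 0x49
  0x49 ⊕ 0x9B = 0xD2
  0xD2 ⊕ 0x05 = 0xD7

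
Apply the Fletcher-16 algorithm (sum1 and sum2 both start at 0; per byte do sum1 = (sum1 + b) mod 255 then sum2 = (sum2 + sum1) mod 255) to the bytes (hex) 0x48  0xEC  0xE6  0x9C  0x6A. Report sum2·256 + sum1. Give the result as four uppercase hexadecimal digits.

Running sums (mod 255):
  after byte 0 (0x48): sum1=72, sum2=72
  after byte 1 (0xEC): sum1=53, sum2=125
  after byte 2 (0xE6): sum1=28, sum2=153
  after byte 3 (0x9C): sum1=184, sum2=82
  after byte 4 (0x6A): sum1=35, sum2=117
Checksum = sum2·256 + sum1 = 117·256 + 35 = 29987 = 0x7523.

7523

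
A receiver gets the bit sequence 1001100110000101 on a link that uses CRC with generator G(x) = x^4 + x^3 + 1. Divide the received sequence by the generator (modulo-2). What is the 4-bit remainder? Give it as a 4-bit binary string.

0011

Modulo-2 division of 1001100110000101 by 11001:
  pos 0: 10011 XOR 11001 = 01010
  pos 1: 10100 XOR 11001 = 01101
  pos 2: 11010 XOR 11001 = 00011
  pos 5: 11110 XOR 11001 = 00111
  pos 7: 11100 XOR 11001 = 00101
  pos 9: 10101 XOR 11001 = 01100
  pos 10: 11000 XOR 11001 = 00001
Remainder = 0011 (nonzero — an error is detected).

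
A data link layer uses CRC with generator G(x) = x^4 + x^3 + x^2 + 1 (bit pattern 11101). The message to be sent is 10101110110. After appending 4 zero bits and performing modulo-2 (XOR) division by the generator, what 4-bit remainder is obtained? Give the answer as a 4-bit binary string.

0001

Append 4 zeros: 101011101100000. Divide by 11101 (XOR where the leading bit is 1):
  pos 0: 10101 XOR 11101 = 01000
  pos 1: 10001 XOR 11101 = 01100
  pos 2: 11001 XOR 11101 = 00100
  pos 4: 10001 XOR 11101 = 01100
  pos 5: 11001 XOR 11101 = 00100
  pos 7: 10000 XOR 11101 = 01101
  pos 8: 11010 XOR 11101 = 00111
  pos 10: 11100 XOR 11101 = 00001
Remainder (last 4 bits) = 0001. This is the CRC / FCS.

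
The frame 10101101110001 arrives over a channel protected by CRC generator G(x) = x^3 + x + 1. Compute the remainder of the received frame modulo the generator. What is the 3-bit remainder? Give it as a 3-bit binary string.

000

Modulo-2 division of 10101101110001 by 1011:
  pos 0: 1010 XOR 1011 = 0001
  pos 3: 1110 XOR 1011 = 0101
  pos 4: 1011 XOR 1011 = 0000
  pos 8: 1100 XOR 1011 = 0111
  pos 9: 1110 XOR 1011 = 0101
  pos 10: 1011 XOR 1011 = 0000
Remainder = 000 (zero — the frame passes the CRC check).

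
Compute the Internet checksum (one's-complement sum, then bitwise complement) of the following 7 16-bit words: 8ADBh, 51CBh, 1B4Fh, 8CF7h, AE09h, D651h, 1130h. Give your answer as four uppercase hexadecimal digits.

E586

One's-complement addition (fold any carry out of bit 15 back into bit 0):
  0x8ADB + 0x51CB = 0x0DCA6
  0xDCA6 + 0x1B4F = 0x0F7F5
  0xF7F5 + 0x8CF7 = 0x184EC → wrap carry → 0x84ED
  0x84ED + 0xAE09 = 0x132F6 → wrap carry → 0x32F7
  0x32F7 + 0xD651 = 0x10948 → wrap carry → 0x0949
  0x0949 + 0x1130 = 0x01A79
One's-complement sum = 0x1A79.
Checksum = ~0x1A79 & 0xFFFF = 0xE586.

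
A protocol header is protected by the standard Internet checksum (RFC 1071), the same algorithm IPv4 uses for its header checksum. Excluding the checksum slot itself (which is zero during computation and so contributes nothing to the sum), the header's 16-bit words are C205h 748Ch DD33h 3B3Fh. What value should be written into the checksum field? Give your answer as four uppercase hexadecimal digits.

One's-complement addition (fold any carry out of bit 15 back into bit 0):
  0xC205 + 0x748C = 0x13691 → wrap carry → 0x3692
  0x3692 + 0xDD33 = 0x113C5 → wrap carry → 0x13C6
  0x13C6 + 0x3B3F = 0x04F05
One's-complement sum = 0x4F05.
Checksum = ~0x4F05 & 0xFFFF = 0xB0FA.

B0FA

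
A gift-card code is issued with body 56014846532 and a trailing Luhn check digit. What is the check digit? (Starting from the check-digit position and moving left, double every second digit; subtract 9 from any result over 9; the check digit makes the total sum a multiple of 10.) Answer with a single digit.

Partial digits right→left: 2 3 5 6 4 8 4 1 0 6 5
Double every second digit counting from the check-digit position (so the 1st, 3rd, 5th, ... of the partial from the right).
  doubled (with −9 where >9): 4 1 8 8 0 1 → sum 22
  kept as-is: 3 6 8 1 6 → sum 24
Total = 22 + 24 = 46.
Check digit = (10 − (46 mod 10)) mod 10 = 4.

4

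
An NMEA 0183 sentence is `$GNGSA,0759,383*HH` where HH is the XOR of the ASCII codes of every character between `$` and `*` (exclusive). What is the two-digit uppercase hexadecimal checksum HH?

6F

XOR the ASCII codes of the payload characters:
  'G' = 0x47 → acc = 0x47
  'N' = 0x4E → acc = 0x09
  'G' = 0x47 → acc = 0x4E
  'S' = 0x53 → acc = 0x1D
  'A' = 0x41 → acc = 0x5C
  ',' = 0x2C → acc = 0x70
  '0' = 0x30 → acc = 0x40
  '7' = 0x37 → acc = 0x77
  '5' = 0x35 → acc = 0x42
  '9' = 0x39 → acc = 0x7B
  ',' = 0x2C → acc = 0x57
  '3' = 0x33 → acc = 0x64
  '8' = 0x38 → acc = 0x5C
  '3' = 0x33 → acc = 0x6F
Checksum = 0x6F.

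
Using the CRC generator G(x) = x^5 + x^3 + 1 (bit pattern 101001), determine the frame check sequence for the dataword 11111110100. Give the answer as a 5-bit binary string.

00010

Append 5 zeros: 1111111010000000. Divide by 101001 (XOR where the leading bit is 1):
  pos 0: 111111 XOR 101001 = 010110
  pos 1: 101101 XOR 101001 = 000100
  pos 4: 100010 XOR 101001 = 001011
  pos 6: 101100 XOR 101001 = 000101
  pos 9: 101000 XOR 101001 = 000001
Remainder (last 5 bits) = 00010. This is the CRC / FCS.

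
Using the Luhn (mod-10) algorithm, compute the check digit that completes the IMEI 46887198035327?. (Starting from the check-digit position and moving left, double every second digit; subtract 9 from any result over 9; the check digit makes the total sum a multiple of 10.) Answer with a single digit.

9

Partial digits right→left: 7 2 3 5 3 0 8 9 1 7 8 8 6 4
Double every second digit counting from the check-digit position (so the 1st, 3rd, 5th, ... of the partial from the right).
  doubled (with −9 where >9): 5 6 6 7 2 7 3 → sum 36
  kept as-is: 2 5 0 9 7 8 4 → sum 35
Total = 36 + 35 = 71.
Check digit = (10 − (71 mod 10)) mod 10 = 9.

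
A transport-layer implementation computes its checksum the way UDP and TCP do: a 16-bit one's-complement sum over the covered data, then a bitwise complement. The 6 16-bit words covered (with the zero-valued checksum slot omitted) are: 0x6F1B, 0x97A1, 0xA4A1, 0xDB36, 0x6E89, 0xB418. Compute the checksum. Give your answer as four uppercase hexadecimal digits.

One's-complement addition (fold any carry out of bit 15 back into bit 0):
  0x6F1B + 0x97A1 = 0x106BC → wrap carry → 0x06BD
  0x06BD + 0xA4A1 = 0x0AB5E
  0xAB5E + 0xDB36 = 0x18694 → wrap carry → 0x8695
  0x8695 + 0x6E89 = 0x0F51E
  0xF51E + 0xB418 = 0x1A936 → wrap carry → 0xA937
One's-complement sum = 0xA937.
Checksum = ~0xA937 & 0xFFFF = 0x56C8.

56C8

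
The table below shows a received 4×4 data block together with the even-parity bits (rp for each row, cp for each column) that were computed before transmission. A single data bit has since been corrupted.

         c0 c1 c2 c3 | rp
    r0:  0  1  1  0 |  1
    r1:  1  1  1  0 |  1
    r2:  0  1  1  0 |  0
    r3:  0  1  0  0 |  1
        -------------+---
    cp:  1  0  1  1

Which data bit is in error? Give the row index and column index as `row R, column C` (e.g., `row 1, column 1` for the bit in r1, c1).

row 0, column 3

Recompute each row's even parity and compare to rp:
  r0: data parity 0, sent rp 1 → mismatch
  r1: data parity 1, sent rp 1 → ok
  r2: data parity 0, sent rp 0 → ok
  r3: data parity 1, sent rp 1 → ok
Recompute each column's even parity and compare to cp:
  c0: data parity 1, sent cp 1 → ok
  c1: data parity 0, sent cp 0 → ok
  c2: data parity 1, sent cp 1 → ok
  c3: data parity 0, sent cp 1 → mismatch
Exactly one row (r0) and one column (c3) fail → the flipped bit is at their intersection.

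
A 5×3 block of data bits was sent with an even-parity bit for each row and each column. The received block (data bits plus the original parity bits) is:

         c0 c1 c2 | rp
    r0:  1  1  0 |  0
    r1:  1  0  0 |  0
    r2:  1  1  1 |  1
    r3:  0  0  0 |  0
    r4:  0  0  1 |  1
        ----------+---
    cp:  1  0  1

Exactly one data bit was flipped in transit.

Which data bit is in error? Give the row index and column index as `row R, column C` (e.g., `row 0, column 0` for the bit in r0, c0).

Recompute each row's even parity and compare to rp:
  r0: data parity 0, sent rp 0 → ok
  r1: data parity 1, sent rp 0 → mismatch
  r2: data parity 1, sent rp 1 → ok
  r3: data parity 0, sent rp 0 → ok
  r4: data parity 1, sent rp 1 → ok
Recompute each column's even parity and compare to cp:
  c0: data parity 1, sent cp 1 → ok
  c1: data parity 0, sent cp 0 → ok
  c2: data parity 0, sent cp 1 → mismatch
Exactly one row (r1) and one column (c2) fail → the flipped bit is at their intersection.

row 1, column 2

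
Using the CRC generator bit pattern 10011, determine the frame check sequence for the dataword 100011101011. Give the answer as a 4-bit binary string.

Append 4 zeros: 1000111010110000. Divide by 10011 (XOR where the leading bit is 1):
  pos 0: 10001 XOR 10011 = 00010
  pos 3: 10110 XOR 10011 = 00101
  pos 5: 10110 XOR 10011 = 00101
  pos 7: 10111 XOR 10011 = 00100
  pos 9: 10000 XOR 10011 = 00011
Remainder (last 4 bits) = 1100. This is the CRC / FCS.

1100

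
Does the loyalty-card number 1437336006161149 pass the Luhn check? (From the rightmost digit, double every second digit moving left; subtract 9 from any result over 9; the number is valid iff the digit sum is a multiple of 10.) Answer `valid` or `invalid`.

invalid

From the right, keep odd positions and double even positions (subtract 9 from any doubled value over 9):
  doubled (positions 2,4,...): 8 2 2 0 3 6 6 2 → sum 29
  kept (positions 1,3,...): 9 1 6 6 0 3 7 4 → sum 36
Total = 65.
65 mod 10 = 5, so the number is invalid.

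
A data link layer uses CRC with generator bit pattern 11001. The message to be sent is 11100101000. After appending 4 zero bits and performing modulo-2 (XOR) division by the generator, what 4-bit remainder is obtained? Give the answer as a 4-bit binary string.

1011

Append 4 zeros: 111001010000000. Divide by 11001 (XOR where the leading bit is 1):
  pos 0: 11100 XOR 11001 = 00101
  pos 2: 10110 XOR 11001 = 01111
  pos 3: 11111 XOR 11001 = 00110
  pos 5: 11000 XOR 11001 = 00001
  pos 9: 10000 XOR 11001 = 01001
  pos 10: 10010 XOR 11001 = 01011
Remainder (last 4 bits) = 1011. This is the CRC / FCS.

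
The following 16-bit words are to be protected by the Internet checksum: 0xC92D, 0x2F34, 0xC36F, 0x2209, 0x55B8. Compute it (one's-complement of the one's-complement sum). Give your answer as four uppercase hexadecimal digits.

CC6C

One's-complement addition (fold any carry out of bit 15 back into bit 0):
  0xC92D + 0x2F34 = 0x0F861
  0xF861 + 0xC36F = 0x1BBD0 → wrap carry → 0xBBD1
  0xBBD1 + 0x2209 = 0x0DDDA
  0xDDDA + 0x55B8 = 0x13392 → wrap carry → 0x3393
One's-complement sum = 0x3393.
Checksum = ~0x3393 & 0xFFFF = 0xCC6C.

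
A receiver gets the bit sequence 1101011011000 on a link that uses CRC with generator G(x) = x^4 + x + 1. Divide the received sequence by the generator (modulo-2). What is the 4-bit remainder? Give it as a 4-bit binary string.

Modulo-2 division of 1101011011000 by 10011:
  pos 0: 11010 XOR 10011 = 01001
  pos 1: 10011 XOR 10011 = 00000
  pos 6: 10110 XOR 10011 = 00101
  pos 8: 10100 XOR 10011 = 00111
Remainder = 0111 (nonzero — an error is detected).

0111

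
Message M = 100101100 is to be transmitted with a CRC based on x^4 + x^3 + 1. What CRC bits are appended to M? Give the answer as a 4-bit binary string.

Append 4 zeros: 1001011000000. Divide by 11001 (XOR where the leading bit is 1):
  pos 0: 10010 XOR 11001 = 01011
  pos 1: 10111 XOR 11001 = 01110
  pos 2: 11101 XOR 11001 = 00100
  pos 4: 10000 XOR 11001 = 01001
  pos 5: 10010 XOR 11001 = 01011
  pos 6: 10110 XOR 11001 = 01111
  pos 7: 11110 XOR 11001 = 00111
Remainder (last 4 bits) = 1110. This is the CRC / FCS.

1110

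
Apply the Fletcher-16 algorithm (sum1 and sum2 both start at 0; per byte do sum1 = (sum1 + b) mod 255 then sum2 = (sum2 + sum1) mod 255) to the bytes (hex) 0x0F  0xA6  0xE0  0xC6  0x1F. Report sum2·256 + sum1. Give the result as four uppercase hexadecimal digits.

357C

Running sums (mod 255):
  after byte 0 (0x0F): sum1=15, sum2=15
  after byte 1 (0xA6): sum1=181, sum2=196
  after byte 2 (0xE0): sum1=150, sum2=91
  after byte 3 (0xC6): sum1=93, sum2=184
  after byte 4 (0x1F): sum1=124, sum2=53
Checksum = sum2·256 + sum1 = 53·256 + 124 = 13692 = 0x357C.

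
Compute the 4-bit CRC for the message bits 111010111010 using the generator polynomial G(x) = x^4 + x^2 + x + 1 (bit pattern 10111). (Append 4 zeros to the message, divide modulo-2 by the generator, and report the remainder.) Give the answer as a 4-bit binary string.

0110

Append 4 zeros: 1110101110100000. Divide by 10111 (XOR where the leading bit is 1):
  pos 0: 11101 XOR 10111 = 01010
  pos 1: 10100 XOR 10111 = 00011
  pos 4: 11111 XOR 10111 = 01000
  pos 5: 10000 XOR 10111 = 00111
  pos 7: 11110 XOR 10111 = 01001
  pos 8: 10010 XOR 10111 = 00101
  pos 10: 10100 XOR 10111 = 00011
Remainder (last 4 bits) = 0110. This is the CRC / FCS.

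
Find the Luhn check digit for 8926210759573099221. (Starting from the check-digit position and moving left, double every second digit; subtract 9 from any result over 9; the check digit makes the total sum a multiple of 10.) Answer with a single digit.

2

Partial digits right→left: 1 2 2 9 9 0 3 7 5 9 5 7 0 1 2 6 2 9 8
Double every second digit counting from the check-digit position (so the 1st, 3rd, 5th, ... of the partial from the right).
  doubled (with −9 where >9): 2 4 9 6 1 1 0 4 4 7 → sum 38
  kept as-is: 2 9 0 7 9 7 1 6 9 → sum 50
Total = 38 + 50 = 88.
Check digit = (10 − (88 mod 10)) mod 10 = 2.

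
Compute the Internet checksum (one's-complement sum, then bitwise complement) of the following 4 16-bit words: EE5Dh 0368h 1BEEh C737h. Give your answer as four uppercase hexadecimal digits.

2B14

One's-complement addition (fold any carry out of bit 15 back into bit 0):
  0xEE5D + 0x0368 = 0x0F1C5
  0xF1C5 + 0x1BEE = 0x10DB3 → wrap carry → 0x0DB4
  0x0DB4 + 0xC737 = 0x0D4EB
One's-complement sum = 0xD4EB.
Checksum = ~0xD4EB & 0xFFFF = 0x2B14.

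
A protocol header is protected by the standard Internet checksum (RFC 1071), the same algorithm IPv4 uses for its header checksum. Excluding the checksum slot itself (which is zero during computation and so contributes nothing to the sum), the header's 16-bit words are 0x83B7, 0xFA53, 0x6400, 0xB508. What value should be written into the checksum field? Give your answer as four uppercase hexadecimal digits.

One's-complement addition (fold any carry out of bit 15 back into bit 0):
  0x83B7 + 0xFA53 = 0x17E0A → wrap carry → 0x7E0B
  0x7E0B + 0x6400 = 0x0E20B
  0xE20B + 0xB508 = 0x19713 → wrap carry → 0x9714
One's-complement sum = 0x9714.
Checksum = ~0x9714 & 0xFFFF = 0x68EB.

68EB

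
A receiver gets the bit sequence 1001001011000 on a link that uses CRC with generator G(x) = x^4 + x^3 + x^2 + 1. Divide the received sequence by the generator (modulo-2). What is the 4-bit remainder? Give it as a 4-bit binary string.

Modulo-2 division of 1001001011000 by 11101:
  pos 0: 10010 XOR 11101 = 01111
  pos 1: 11110 XOR 11101 = 00011
  pos 4: 11101 XOR 11101 = 00000
Remainder = 1000 (nonzero — an error is detected).

1000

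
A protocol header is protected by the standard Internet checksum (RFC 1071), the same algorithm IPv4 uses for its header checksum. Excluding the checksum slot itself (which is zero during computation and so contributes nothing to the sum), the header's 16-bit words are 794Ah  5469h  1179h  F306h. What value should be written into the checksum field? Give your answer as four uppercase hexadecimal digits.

One's-complement addition (fold any carry out of bit 15 back into bit 0):
  0x794A + 0x5469 = 0x0CDB3
  0xCDB3 + 0x1179 = 0x0DF2C
  0xDF2C + 0xF306 = 0x1D232 → wrap carry → 0xD233
One's-complement sum = 0xD233.
Checksum = ~0xD233 & 0xFFFF = 0x2DCC.

2DCC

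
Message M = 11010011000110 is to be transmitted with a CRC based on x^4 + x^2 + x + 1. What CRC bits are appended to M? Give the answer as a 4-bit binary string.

0111

Append 4 zeros: 110100110001100000. Divide by 10111 (XOR where the leading bit is 1):
  pos 0: 11010 XOR 10111 = 01101
  pos 1: 11010 XOR 10111 = 01101
  pos 2: 11011 XOR 10111 = 01100
  pos 3: 11001 XOR 10111 = 01110
  pos 4: 11100 XOR 10111 = 01011
  pos 5: 10110 XOR 10111 = 00001
  pos 9: 10110 XOR 10111 = 00001
  pos 13: 10000 XOR 10111 = 00111
Remainder (last 4 bits) = 0111. This is the CRC / FCS.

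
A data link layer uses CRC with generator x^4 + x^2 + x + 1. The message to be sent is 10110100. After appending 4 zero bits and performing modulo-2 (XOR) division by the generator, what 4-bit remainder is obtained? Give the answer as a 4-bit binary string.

Append 4 zeros: 101101000000. Divide by 10111 (XOR where the leading bit is 1):
  pos 0: 10110 XOR 10111 = 00001
  pos 4: 11000 XOR 10111 = 01111
  pos 5: 11110 XOR 10111 = 01001
  pos 6: 10010 XOR 10111 = 00101
Remainder (last 4 bits) = 1010. This is the CRC / FCS.

1010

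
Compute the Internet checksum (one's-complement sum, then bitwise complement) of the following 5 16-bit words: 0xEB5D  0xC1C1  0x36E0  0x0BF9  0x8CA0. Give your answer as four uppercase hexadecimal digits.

8366

One's-complement addition (fold any carry out of bit 15 back into bit 0):
  0xEB5D + 0xC1C1 = 0x1AD1E → wrap carry → 0xAD1F
  0xAD1F + 0x36E0 = 0x0E3FF
  0xE3FF + 0x0BF9 = 0x0EFF8
  0xEFF8 + 0x8CA0 = 0x17C98 → wrap carry → 0x7C99
One's-complement sum = 0x7C99.
Checksum = ~0x7C99 & 0xFFFF = 0x8366.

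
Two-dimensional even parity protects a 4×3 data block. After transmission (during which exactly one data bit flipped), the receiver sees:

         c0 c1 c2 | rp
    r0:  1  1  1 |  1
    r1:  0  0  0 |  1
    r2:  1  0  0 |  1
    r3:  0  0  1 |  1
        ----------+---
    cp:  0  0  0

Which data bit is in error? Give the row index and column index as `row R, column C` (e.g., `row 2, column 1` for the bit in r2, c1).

Recompute each row's even parity and compare to rp:
  r0: data parity 1, sent rp 1 → ok
  r1: data parity 0, sent rp 1 → mismatch
  r2: data parity 1, sent rp 1 → ok
  r3: data parity 1, sent rp 1 → ok
Recompute each column's even parity and compare to cp:
  c0: data parity 0, sent cp 0 → ok
  c1: data parity 1, sent cp 0 → mismatch
  c2: data parity 0, sent cp 0 → ok
Exactly one row (r1) and one column (c1) fail → the flipped bit is at their intersection.

row 1, column 1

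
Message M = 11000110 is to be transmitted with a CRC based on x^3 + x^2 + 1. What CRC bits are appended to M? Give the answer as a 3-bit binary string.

101

Append 3 zeros: 11000110000. Divide by 1101 (XOR where the leading bit is 1):
  pos 0: 1100 XOR 1101 = 0001
  pos 3: 1011 XOR 1101 = 0110
  pos 4: 1100 XOR 1101 = 0001
  pos 7: 1000 XOR 1101 = 0101
Remainder (last 3 bits) = 101. This is the CRC / FCS.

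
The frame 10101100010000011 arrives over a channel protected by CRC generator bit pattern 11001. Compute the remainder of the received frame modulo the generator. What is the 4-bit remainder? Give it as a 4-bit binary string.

0100

Modulo-2 division of 10101100010000011 by 11001:
  pos 0: 10101 XOR 11001 = 01100
  pos 1: 11001 XOR 11001 = 00000
  pos 9: 10000 XOR 11001 = 01001
  pos 10: 10010 XOR 11001 = 01011
  pos 11: 10111 XOR 11001 = 01110
  pos 12: 11101 XOR 11001 = 00100
Remainder = 0100 (nonzero — an error is detected).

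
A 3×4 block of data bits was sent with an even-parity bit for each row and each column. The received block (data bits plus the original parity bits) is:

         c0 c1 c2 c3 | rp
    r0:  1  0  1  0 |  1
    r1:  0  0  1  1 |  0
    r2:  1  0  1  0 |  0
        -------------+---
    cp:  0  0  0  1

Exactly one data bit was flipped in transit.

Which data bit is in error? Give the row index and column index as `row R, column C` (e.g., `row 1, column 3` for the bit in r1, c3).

Recompute each row's even parity and compare to rp:
  r0: data parity 0, sent rp 1 → mismatch
  r1: data parity 0, sent rp 0 → ok
  r2: data parity 0, sent rp 0 → ok
Recompute each column's even parity and compare to cp:
  c0: data parity 0, sent cp 0 → ok
  c1: data parity 0, sent cp 0 → ok
  c2: data parity 1, sent cp 0 → mismatch
  c3: data parity 1, sent cp 1 → ok
Exactly one row (r0) and one column (c2) fail → the flipped bit is at their intersection.

row 0, column 2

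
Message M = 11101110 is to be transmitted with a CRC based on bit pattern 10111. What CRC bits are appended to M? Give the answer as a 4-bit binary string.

1111

Append 4 zeros: 111011100000. Divide by 10111 (XOR where the leading bit is 1):
  pos 0: 11101 XOR 10111 = 01010
  pos 1: 10101 XOR 10111 = 00010
  pos 4: 10100 XOR 10111 = 00011
  pos 7: 11000 XOR 10111 = 01111
Remainder (last 4 bits) = 1111. This is the CRC / FCS.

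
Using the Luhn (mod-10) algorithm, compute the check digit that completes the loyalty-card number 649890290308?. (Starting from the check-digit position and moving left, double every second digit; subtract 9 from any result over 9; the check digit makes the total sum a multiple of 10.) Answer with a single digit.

7

Partial digits right→left: 8 0 3 0 9 2 0 9 8 9 4 6
Double every second digit counting from the check-digit position (so the 1st, 3rd, 5th, ... of the partial from the right).
  doubled (with −9 where >9): 7 6 9 0 7 8 → sum 37
  kept as-is: 0 0 2 9 9 6 → sum 26
Total = 37 + 26 = 63.
Check digit = (10 − (63 mod 10)) mod 10 = 7.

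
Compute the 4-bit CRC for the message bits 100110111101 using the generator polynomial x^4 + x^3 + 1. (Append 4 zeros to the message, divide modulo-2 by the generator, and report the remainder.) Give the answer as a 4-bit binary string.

Append 4 zeros: 1001101111010000. Divide by 11001 (XOR where the leading bit is 1):
  pos 0: 10011 XOR 11001 = 01010
  pos 1: 10100 XOR 11001 = 01101
  pos 2: 11011 XOR 11001 = 00010
  pos 5: 10111 XOR 11001 = 01110
  pos 6: 11100 XOR 11001 = 00101
  pos 8: 10110 XOR 11001 = 01111
  pos 9: 11110 XOR 11001 = 00111
  pos 11: 11100 XOR 11001 = 00101
Remainder (last 4 bits) = 0101. This is the CRC / FCS.

0101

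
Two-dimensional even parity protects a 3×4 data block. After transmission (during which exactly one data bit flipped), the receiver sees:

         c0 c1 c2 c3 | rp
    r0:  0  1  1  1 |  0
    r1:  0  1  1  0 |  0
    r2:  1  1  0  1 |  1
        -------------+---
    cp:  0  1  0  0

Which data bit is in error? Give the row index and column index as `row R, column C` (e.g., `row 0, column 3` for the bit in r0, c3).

Recompute each row's even parity and compare to rp:
  r0: data parity 1, sent rp 0 → mismatch
  r1: data parity 0, sent rp 0 → ok
  r2: data parity 1, sent rp 1 → ok
Recompute each column's even parity and compare to cp:
  c0: data parity 1, sent cp 0 → mismatch
  c1: data parity 1, sent cp 1 → ok
  c2: data parity 0, sent cp 0 → ok
  c3: data parity 0, sent cp 0 → ok
Exactly one row (r0) and one column (c0) fail → the flipped bit is at their intersection.

row 0, column 0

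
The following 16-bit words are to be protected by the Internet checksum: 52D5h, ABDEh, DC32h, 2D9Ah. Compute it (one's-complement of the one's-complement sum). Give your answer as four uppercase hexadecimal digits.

One's-complement addition (fold any carry out of bit 15 back into bit 0):
  0x52D5 + 0xABDE = 0x0FEB3
  0xFEB3 + 0xDC32 = 0x1DAE5 → wrap carry → 0xDAE6
  0xDAE6 + 0x2D9A = 0x10880 → wrap carry → 0x0881
One's-complement sum = 0x0881.
Checksum = ~0x0881 & 0xFFFF = 0xF77E.

F77E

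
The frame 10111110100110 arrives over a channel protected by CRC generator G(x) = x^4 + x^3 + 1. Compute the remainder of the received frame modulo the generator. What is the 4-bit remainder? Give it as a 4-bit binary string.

0000

Modulo-2 division of 10111110100110 by 11001:
  pos 0: 10111 XOR 11001 = 01110
  pos 1: 11101 XOR 11001 = 00100
  pos 3: 10010 XOR 11001 = 01011
  pos 4: 10111 XOR 11001 = 01110
  pos 5: 11100 XOR 11001 = 00101
  pos 7: 10101 XOR 11001 = 01100
  pos 8: 11001 XOR 11001 = 00000
Remainder = 0000 (zero — the frame passes the CRC check).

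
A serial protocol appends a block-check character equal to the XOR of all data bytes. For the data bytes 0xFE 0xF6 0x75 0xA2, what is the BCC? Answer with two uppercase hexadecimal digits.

DF

XOR the bytes together:
  start with 0xFE
  0xFE ⊕ 0xF6 = 0x08
  0x08 ⊕ 0x75 = 0x7D
  0x7D ⊕ 0xA2 = 0xDF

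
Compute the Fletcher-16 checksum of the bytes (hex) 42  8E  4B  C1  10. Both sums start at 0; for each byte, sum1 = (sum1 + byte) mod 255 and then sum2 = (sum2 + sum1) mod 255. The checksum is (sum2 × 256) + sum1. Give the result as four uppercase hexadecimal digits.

FAED

Running sums (mod 255):
  after byte 0 (42): sum1=66, sum2=66
  after byte 1 (8E): sum1=208, sum2=19
  after byte 2 (4B): sum1=28, sum2=47
  after byte 3 (C1): sum1=221, sum2=13
  after byte 4 (10): sum1=237, sum2=250
Checksum = sum2·256 + sum1 = 250·256 + 237 = 64237 = 0xFAED.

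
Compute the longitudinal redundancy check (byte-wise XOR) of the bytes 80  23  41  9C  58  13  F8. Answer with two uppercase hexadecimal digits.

CD

XOR the bytes together:
  start with 0x80
  0x80 ⊕ 0x23 = 0xA3
  0xA3 ⊕ 0x41 = 0xE2
  0xE2 ⊕ 0x9C = 0x7E
  0x7E ⊕ 0x58 = 0x26
  0x26 ⊕ 0x13 = 0x35
  0x35 ⊕ 0xF8 = 0xCD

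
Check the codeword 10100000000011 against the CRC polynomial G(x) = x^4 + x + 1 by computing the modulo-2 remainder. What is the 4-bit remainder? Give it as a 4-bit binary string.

0000

Modulo-2 division of 10100000000011 by 10011:
  pos 0: 10100 XOR 10011 = 00111
  pos 2: 11100 XOR 10011 = 01111
  pos 3: 11110 XOR 10011 = 01101
  pos 4: 11010 XOR 10011 = 01001
  pos 5: 10010 XOR 10011 = 00001
  pos 9: 10011 XOR 10011 = 00000
Remainder = 0000 (zero — the frame passes the CRC check).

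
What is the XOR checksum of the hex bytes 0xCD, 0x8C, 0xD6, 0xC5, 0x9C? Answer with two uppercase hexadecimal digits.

CE

XOR the bytes together:
  start with 0xCD
  0xCD ⊕ 0x8C = 0x41
  0x41 ⊕ 0xD6 = 0x97
  0x97 ⊕ 0xC5 = 0x52
  0x52 ⊕ 0x9C = 0xCE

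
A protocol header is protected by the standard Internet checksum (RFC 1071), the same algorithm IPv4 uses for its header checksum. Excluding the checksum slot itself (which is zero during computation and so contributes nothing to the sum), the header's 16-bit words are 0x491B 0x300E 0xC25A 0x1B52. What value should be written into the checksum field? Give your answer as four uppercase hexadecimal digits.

One's-complement addition (fold any carry out of bit 15 back into bit 0):
  0x491B + 0x300E = 0x07929
  0x7929 + 0xC25A = 0x13B83 → wrap carry → 0x3B84
  0x3B84 + 0x1B52 = 0x056D6
One's-complement sum = 0x56D6.
Checksum = ~0x56D6 & 0xFFFF = 0xA929.

A929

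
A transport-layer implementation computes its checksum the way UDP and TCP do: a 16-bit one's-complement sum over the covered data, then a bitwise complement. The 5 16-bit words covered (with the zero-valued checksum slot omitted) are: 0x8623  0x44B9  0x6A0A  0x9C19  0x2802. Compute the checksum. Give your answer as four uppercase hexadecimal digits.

One's-complement addition (fold any carry out of bit 15 back into bit 0):
  0x8623 + 0x44B9 = 0x0CADC
  0xCADC + 0x6A0A = 0x134E6 → wrap carry → 0x34E7
  0x34E7 + 0x9C19 = 0x0D100
  0xD100 + 0x2802 = 0x0F902
One's-complement sum = 0xF902.
Checksum = ~0xF902 & 0xFFFF = 0x06FD.

06FD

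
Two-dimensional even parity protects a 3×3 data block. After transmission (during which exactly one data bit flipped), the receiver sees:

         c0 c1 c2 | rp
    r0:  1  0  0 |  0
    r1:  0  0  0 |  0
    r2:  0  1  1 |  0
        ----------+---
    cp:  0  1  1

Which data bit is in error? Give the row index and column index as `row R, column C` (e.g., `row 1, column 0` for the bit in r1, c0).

Recompute each row's even parity and compare to rp:
  r0: data parity 1, sent rp 0 → mismatch
  r1: data parity 0, sent rp 0 → ok
  r2: data parity 0, sent rp 0 → ok
Recompute each column's even parity and compare to cp:
  c0: data parity 1, sent cp 0 → mismatch
  c1: data parity 1, sent cp 1 → ok
  c2: data parity 1, sent cp 1 → ok
Exactly one row (r0) and one column (c0) fail → the flipped bit is at their intersection.

row 0, column 0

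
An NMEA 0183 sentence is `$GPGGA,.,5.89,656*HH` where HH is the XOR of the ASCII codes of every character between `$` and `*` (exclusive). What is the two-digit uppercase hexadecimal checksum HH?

XOR the ASCII codes of the payload characters:
  'G' = 0x47 → acc = 0x47
  'P' = 0x50 → acc = 0x17
  'G' = 0x47 → acc = 0x50
  'G' = 0x47 → acc = 0x17
  'A' = 0x41 → acc = 0x56
  ',' = 0x2C → acc = 0x7A
  '.' = 0x2E → acc = 0x54
  ',' = 0x2C → acc = 0x78
  '5' = 0x35 → acc = 0x4D
  '.' = 0x2E → acc = 0x63
  '8' = 0x38 → acc = 0x5B
  '9' = 0x39 → acc = 0x62
  ',' = 0x2C → acc = 0x4E
  '6' = 0x36 → acc = 0x78
  '5' = 0x35 → acc = 0x4D
  '6' = 0x36 → acc = 0x7B
Checksum = 0x7B.

7B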